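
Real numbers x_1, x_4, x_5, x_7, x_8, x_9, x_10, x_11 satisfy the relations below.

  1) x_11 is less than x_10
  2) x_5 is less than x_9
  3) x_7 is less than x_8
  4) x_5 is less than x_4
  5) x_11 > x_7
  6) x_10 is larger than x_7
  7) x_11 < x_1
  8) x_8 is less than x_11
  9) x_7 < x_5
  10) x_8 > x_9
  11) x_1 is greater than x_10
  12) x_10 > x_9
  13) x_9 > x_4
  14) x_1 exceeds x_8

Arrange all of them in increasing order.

x_7 < x_5 < x_4 < x_9 < x_8 < x_11 < x_10 < x_1

Nothing is placed below x_7, so it is least; from there x_7 < x_5; x_5 < x_4; x_4 < x_9; x_9 < x_8; x_8 < x_11; x_11 < x_10; x_10 < x_1, each given directly.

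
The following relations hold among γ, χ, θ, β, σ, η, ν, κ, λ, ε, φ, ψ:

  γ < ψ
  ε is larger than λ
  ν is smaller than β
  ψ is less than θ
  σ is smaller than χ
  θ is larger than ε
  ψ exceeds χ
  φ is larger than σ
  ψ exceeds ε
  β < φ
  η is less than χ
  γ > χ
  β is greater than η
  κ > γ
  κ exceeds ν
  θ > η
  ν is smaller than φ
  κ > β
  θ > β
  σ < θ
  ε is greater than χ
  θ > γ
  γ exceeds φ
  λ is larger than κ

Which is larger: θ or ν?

Link the given pairs in sequence: ν < β; β < φ; φ < γ; γ < κ; κ < λ; λ < ε; ε < ψ; ψ < θ.
Chaining these gives ν < β < φ < γ < κ < λ < ε < ψ < θ.
So ν < θ; θ is the larger of the two.

θ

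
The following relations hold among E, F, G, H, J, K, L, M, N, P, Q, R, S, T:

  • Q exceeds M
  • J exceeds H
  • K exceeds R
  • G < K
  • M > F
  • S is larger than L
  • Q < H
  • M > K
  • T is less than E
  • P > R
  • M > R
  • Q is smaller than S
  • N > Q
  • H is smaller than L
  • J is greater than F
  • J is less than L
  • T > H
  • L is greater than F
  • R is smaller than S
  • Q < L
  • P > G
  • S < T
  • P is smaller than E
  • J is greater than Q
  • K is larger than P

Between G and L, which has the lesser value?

G < P and P < K give G < K.
Then K < M extends the chain to M.
Then M < Q extends the chain to Q.
Then Q < H extends the chain to H.
Then H < J extends the chain to J.
With J < L: G < P < K < M < Q < H < J < L.
So G < L; G is the smaller of the two.

G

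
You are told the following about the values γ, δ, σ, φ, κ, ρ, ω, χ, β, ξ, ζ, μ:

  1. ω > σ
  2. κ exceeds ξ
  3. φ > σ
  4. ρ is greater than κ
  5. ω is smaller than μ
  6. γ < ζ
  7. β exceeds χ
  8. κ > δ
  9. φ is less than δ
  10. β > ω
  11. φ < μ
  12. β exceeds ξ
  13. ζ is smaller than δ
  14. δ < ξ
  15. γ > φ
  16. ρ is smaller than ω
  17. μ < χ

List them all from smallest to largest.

σ < φ < γ < ζ < δ < ξ < κ < ρ < ω < μ < χ < β

The consecutive links are each given: σ < φ; φ < γ; γ < ζ; ζ < δ; δ < ξ; ξ < κ; κ < ρ; ρ < ω; ω < μ; μ < χ; χ < β.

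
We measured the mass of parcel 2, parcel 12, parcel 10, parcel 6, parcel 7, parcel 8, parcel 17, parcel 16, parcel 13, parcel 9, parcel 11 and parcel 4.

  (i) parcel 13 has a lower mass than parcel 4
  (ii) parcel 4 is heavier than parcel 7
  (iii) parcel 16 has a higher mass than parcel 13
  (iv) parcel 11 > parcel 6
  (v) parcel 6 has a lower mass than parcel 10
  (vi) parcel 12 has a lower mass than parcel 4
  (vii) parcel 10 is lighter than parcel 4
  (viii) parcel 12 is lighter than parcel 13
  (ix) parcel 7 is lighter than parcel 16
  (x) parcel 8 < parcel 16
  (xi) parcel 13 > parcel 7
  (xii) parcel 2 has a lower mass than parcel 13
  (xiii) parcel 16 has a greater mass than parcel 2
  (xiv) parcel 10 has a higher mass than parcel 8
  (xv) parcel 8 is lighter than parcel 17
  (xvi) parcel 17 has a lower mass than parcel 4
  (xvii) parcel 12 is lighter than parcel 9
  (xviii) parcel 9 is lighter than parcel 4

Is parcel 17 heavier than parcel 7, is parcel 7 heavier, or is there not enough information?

undetermined

Following every chain through parcel 7: above parcel 7 we get parcel 13, parcel 4, parcel 16.
parcel 17 is not reached, and no chain runs the other way from parcel 17 to parcel 7.
So the given relations leave the order of parcel 7 and parcel 17 undetermined.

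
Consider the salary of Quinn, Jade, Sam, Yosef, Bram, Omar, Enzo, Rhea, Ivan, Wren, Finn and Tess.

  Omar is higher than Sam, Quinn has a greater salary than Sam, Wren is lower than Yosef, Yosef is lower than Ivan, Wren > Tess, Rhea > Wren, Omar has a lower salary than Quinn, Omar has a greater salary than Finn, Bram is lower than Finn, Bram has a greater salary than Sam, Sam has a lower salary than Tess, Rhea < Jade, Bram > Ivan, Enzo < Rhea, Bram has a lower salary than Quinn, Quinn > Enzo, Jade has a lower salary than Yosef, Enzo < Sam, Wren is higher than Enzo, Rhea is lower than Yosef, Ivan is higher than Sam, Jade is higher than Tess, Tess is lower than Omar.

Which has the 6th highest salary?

Yosef

The consecutive relations fix a unique order: Enzo < Sam < Tess < Wren < Rhea < Jade < Yosef < Ivan < Bram < Finn < Omar < Quinn.
The 6th largest is Yosef.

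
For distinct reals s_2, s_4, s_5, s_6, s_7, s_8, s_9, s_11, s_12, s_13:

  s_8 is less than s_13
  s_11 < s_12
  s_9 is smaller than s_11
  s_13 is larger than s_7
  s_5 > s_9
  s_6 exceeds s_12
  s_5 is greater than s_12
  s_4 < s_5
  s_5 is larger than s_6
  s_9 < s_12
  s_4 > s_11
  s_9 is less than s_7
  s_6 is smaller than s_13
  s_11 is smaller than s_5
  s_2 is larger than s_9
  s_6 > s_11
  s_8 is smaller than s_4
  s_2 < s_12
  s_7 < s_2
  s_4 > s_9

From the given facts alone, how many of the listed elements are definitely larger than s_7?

5

From s_7 the given relations immediately reach s_2, s_13.
From those, s_12 — 3 in total.
From those, s_6, s_5 — 5 in total.
No other element is forced above s_7 by the given relations, so the count is 5.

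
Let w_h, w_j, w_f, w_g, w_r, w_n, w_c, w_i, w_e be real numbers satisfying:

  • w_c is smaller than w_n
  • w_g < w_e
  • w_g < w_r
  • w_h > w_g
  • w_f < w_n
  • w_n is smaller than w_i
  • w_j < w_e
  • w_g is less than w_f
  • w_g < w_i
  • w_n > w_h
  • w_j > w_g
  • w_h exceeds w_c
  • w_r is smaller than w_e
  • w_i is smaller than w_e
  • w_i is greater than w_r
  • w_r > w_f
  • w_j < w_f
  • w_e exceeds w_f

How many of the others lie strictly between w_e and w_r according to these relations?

1

Chaining upward from w_r reaches: w_i.
Chaining downward from w_e reaches: w_g, w_c, w_j, w_f, w_h, w_n, w_i.
Strictly between w_r and w_e are those in both lists: w_i — 1 element.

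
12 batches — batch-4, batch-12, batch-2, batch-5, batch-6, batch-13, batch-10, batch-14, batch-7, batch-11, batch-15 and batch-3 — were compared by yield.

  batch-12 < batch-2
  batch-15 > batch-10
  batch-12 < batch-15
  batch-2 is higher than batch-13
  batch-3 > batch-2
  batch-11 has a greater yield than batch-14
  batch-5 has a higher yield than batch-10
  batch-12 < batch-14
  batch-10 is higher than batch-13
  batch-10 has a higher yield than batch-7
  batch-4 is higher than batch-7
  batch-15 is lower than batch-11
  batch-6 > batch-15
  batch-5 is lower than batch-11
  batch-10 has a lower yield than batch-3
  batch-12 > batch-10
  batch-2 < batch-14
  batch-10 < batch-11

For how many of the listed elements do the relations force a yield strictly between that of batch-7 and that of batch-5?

The relations place batch-7 below batch-5. An element lies strictly between them when it is forced above batch-7 and also forced below batch-5.
Above batch-7: {batch-10, batch-12, batch-2, batch-14, batch-4, batch-3, batch-15, batch-6, batch-11}. Below batch-5: {batch-13, batch-10}.
Intersection: {batch-10} — 1.

1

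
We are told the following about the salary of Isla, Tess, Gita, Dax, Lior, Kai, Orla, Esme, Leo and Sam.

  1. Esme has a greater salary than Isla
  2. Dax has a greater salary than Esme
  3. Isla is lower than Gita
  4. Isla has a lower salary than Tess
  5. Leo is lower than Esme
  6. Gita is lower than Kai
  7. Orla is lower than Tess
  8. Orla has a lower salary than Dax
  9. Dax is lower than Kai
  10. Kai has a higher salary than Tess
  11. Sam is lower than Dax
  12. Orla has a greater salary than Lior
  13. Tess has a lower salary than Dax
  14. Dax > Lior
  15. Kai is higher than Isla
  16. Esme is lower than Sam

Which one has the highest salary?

Kai

Chaining downward from Kai: directly below it, Isla, Gita, Tess, Dax; then Lior, Orla, Esme, Sam; then Leo.
That covers every other element, and nothing is given above Kai, so Kai is the highest salary.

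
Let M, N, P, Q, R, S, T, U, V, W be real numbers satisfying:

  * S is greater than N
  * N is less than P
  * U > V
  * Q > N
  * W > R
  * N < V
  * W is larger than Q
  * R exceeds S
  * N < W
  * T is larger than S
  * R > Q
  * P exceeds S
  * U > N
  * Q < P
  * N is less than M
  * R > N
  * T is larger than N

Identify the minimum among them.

Q is not least since N < Q; S is not least since N < S; T is not least since N < T; R is not least since S < R; W is not least since Q < W; V is not least since N < V; P is not least since N < P; M is not least since N < M; U is not least since N < U.
Only N has nothing below it, so N is the minimum.

N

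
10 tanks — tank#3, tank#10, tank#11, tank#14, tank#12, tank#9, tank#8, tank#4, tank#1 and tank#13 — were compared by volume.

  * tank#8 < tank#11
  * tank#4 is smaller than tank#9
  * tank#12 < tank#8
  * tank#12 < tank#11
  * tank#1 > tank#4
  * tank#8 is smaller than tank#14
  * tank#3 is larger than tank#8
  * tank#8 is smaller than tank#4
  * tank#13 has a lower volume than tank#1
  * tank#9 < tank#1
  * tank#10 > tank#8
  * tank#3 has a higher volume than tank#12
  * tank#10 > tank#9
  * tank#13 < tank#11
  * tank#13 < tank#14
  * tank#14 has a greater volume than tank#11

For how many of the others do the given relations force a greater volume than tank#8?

The elements the relations force above tank#8 are tank#3, tank#11, tank#4, tank#9, tank#1, tank#14, tank#10 — no chain reaches any other.
That is 7.

7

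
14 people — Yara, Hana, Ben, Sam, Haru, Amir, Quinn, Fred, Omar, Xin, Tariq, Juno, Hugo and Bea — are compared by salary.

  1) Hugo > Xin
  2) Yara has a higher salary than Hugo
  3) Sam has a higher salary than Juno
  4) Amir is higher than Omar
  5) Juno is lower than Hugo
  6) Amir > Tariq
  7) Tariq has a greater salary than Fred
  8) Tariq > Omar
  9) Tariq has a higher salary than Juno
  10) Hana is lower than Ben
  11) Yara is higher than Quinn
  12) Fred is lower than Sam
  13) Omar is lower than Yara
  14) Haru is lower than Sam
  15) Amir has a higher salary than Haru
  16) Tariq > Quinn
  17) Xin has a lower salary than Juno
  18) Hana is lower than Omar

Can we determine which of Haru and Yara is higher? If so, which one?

Following every chain through Haru: above Haru we get Sam, Amir.
Yara is not reached, and no chain runs the other way from Yara to Haru.
So the given relations leave the order of Haru and Yara undetermined.

undetermined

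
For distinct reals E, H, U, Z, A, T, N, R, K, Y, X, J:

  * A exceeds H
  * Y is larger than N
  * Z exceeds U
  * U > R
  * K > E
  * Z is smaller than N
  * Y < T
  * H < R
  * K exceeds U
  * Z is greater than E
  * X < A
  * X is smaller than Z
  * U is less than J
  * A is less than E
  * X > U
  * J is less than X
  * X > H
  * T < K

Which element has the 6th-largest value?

Chaining the given pairs: H < R < U < J < X < A < E < Z < N < Y < T < K.
Counting 6 from the largest end gives E.

E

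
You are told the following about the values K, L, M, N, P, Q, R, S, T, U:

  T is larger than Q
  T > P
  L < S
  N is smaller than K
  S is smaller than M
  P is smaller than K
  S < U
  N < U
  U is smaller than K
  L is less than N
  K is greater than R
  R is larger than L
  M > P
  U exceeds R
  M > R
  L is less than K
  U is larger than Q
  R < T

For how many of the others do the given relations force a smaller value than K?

Directly below K: L, R, P, N, U.
One step further: S, Q (7 so far).
No other element is forced below K by the given relations, so the count is 7.

7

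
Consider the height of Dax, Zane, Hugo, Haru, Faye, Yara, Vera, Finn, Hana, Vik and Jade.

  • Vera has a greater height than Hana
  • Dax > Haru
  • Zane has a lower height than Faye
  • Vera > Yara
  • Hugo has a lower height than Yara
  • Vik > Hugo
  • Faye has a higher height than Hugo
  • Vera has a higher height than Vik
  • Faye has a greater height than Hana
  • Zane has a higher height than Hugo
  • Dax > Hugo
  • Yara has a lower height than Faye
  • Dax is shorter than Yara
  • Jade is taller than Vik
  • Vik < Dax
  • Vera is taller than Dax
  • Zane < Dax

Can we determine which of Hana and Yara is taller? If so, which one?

undetermined

Following every chain through Hana: above Hana we get Vera, Faye.
Yara is not reached, and no chain runs the other way from Yara to Hana.
So the given relations leave the order of Hana and Yara undetermined.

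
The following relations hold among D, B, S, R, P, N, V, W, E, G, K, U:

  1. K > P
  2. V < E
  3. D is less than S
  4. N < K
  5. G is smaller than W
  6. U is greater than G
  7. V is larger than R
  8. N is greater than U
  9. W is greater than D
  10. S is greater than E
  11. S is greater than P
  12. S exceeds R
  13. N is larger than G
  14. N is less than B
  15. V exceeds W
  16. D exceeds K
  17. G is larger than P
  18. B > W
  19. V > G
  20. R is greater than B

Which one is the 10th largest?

Chaining the given pairs: P < G < U < N < K < D < W < B < R < V < E < S.
Counting 10 from the largest end gives U.

U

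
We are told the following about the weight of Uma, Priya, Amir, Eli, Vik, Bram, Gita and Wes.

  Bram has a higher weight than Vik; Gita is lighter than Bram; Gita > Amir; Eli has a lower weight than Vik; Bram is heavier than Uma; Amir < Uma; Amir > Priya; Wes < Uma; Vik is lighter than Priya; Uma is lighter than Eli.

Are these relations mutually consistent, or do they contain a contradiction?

inconsistent

We have Amir < Uma stated directly, yet also Uma < Eli < Vik < Priya < Amir by chaining the others — so Uma < Amir. Contradiction.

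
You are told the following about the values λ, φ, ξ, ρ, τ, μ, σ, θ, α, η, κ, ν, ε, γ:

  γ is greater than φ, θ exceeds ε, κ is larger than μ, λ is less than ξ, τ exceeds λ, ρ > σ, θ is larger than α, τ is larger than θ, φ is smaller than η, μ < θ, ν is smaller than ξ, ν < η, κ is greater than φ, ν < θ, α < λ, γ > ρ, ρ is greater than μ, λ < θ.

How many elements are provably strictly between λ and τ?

1

Chaining upward from λ reaches: θ, ξ.
Chaining downward from τ reaches: μ, ε, ν, α, θ.
Strictly between λ and τ are those in both lists: θ — 1 element.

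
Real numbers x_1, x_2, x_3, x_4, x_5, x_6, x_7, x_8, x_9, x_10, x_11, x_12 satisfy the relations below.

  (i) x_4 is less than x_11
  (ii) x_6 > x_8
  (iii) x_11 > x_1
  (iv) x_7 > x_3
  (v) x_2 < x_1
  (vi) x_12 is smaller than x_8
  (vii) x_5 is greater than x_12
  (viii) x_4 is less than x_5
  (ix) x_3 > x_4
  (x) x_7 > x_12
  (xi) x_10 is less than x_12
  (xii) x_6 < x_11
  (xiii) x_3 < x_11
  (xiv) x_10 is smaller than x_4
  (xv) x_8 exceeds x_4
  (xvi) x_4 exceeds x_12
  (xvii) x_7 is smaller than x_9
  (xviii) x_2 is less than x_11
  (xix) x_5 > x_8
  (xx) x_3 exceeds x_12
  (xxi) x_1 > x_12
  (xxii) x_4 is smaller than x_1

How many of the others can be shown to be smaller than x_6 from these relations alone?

4

The elements the relations force below x_6 are x_10, x_12, x_4, x_8 — no chain reaches any other.
That is 4.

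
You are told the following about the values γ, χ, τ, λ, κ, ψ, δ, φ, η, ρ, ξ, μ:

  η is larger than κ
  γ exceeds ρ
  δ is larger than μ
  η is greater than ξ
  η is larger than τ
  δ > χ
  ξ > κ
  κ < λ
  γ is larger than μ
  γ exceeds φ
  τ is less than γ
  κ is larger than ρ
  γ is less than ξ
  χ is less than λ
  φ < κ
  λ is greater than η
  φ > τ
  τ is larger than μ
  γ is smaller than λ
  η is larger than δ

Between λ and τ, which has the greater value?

The relevant relations are τ < φ; φ < γ; γ < ξ; ξ < η; η < λ.
Together: τ < φ < γ < ξ < η < λ.
So τ < λ; λ is the larger of the two.

λ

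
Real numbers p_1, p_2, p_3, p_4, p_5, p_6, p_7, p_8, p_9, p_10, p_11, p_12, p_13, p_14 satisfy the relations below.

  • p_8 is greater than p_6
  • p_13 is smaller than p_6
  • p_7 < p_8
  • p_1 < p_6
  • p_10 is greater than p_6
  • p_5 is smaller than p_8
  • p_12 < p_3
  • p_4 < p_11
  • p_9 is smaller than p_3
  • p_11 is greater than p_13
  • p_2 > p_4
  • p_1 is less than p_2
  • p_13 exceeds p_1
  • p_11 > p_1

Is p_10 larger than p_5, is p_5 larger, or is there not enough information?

Following every chain through p_5: above p_5 we get p_8.
p_10 is not reached, and no chain runs the other way from p_10 to p_5.
So the given relations leave the order of p_5 and p_10 undetermined.

undetermined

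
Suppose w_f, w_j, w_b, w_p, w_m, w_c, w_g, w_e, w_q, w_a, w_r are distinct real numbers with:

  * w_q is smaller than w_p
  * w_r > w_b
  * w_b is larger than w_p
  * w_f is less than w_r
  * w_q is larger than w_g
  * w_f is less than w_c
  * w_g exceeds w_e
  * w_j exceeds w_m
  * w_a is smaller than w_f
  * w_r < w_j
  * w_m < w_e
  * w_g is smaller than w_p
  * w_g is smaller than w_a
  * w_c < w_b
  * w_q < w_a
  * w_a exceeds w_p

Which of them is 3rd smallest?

Piecing the relations together gives one ordering: w_m < w_e < w_g < w_q < w_p < w_a < w_f < w_c < w_b < w_r < w_j.
Counting 3 from the smallest end gives w_g.

w_g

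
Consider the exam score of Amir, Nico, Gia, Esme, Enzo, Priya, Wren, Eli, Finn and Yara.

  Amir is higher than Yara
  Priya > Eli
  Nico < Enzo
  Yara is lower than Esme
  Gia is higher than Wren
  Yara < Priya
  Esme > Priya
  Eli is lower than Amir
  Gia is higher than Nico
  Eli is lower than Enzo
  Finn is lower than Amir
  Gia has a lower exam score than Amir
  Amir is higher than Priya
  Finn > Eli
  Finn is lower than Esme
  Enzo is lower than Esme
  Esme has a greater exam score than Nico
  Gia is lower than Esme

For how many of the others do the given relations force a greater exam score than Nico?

From Nico the given relations immediately reach Gia, Enzo, Esme.
From those, Amir — 4 in total.
Nothing else is reachable above Nico; 4 in all.

4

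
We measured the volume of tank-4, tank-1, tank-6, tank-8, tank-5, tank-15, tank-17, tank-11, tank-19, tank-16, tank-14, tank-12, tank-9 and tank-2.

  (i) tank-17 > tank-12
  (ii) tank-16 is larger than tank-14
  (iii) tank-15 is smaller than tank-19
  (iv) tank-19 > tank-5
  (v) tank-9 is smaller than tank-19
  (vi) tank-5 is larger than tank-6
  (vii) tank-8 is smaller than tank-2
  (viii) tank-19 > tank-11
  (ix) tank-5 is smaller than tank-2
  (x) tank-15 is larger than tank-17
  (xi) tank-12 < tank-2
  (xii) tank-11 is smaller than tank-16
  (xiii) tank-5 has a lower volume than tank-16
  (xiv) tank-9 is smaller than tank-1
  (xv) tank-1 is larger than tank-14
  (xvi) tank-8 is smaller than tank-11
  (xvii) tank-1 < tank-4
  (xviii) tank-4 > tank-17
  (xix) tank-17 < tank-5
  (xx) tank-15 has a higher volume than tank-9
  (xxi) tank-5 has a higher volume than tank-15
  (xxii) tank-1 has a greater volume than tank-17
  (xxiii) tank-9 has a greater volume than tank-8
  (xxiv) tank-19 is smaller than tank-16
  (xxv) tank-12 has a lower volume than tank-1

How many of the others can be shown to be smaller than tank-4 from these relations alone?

The elements the relations force below tank-4 are tank-12, tank-8, tank-17, tank-9, tank-14, tank-1 — no chain reaches any other.
That is 6.

6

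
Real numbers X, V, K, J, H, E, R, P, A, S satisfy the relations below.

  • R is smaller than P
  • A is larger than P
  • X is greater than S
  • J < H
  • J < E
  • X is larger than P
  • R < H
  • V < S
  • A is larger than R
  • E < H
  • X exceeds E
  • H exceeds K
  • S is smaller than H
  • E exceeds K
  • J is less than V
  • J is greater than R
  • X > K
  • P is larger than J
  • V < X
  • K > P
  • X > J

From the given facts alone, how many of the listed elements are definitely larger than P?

5

The elements the relations force above P are K, E, X, H, A — no chain reaches any other.
That is 5.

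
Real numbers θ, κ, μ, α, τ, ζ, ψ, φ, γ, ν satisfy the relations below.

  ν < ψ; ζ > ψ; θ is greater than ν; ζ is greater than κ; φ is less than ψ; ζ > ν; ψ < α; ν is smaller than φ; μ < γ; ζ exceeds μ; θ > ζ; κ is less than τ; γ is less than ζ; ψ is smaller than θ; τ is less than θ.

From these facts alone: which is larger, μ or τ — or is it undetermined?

Following every chain through μ: above μ we get γ, ζ, θ.
τ is not reached, and no chain runs the other way from τ to μ.
So the given relations leave the order of μ and τ undetermined.

undetermined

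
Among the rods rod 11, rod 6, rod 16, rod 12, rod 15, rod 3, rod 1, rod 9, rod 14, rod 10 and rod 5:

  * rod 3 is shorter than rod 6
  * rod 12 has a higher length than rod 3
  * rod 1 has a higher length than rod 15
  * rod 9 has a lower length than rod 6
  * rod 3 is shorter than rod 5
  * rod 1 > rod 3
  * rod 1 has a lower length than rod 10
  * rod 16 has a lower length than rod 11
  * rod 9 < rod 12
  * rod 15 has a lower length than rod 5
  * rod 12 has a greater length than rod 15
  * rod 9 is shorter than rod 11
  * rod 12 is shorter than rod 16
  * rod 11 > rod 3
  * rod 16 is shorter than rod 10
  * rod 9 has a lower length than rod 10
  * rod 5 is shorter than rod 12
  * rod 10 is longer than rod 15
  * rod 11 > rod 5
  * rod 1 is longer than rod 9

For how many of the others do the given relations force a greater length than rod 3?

From rod 3 the given relations immediately reach rod 1, rod 5, rod 12, rod 11, rod 6.
From those, rod 16, rod 10 — 7 in total.
Nothing else is reachable above rod 3; 7 in all.

7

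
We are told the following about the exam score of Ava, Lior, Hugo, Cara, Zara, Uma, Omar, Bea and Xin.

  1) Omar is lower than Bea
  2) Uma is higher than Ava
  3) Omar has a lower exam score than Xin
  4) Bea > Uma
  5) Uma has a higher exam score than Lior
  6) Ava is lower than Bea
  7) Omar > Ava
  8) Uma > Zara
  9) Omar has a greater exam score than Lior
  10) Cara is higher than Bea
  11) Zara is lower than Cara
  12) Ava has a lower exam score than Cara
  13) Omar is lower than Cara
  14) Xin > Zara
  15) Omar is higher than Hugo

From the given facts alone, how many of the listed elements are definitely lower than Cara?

Directly below Cara: Zara, Ava, Omar, Bea.
One step further: Lior, Hugo, Uma (7 so far).
No other element is forced below Cara by the given relations, so the count is 7.

7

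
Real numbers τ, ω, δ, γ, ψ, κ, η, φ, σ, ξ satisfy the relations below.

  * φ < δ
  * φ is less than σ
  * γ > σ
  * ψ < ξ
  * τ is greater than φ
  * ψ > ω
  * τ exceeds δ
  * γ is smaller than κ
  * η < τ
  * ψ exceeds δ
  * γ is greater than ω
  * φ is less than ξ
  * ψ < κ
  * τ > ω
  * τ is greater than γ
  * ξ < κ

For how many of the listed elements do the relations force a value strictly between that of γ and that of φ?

1

Chaining upward from φ reaches: σ, δ, ψ, τ, ξ, κ.
Chaining downward from γ reaches: σ, ω.
Strictly between φ and γ are those in both lists: σ — 1 element.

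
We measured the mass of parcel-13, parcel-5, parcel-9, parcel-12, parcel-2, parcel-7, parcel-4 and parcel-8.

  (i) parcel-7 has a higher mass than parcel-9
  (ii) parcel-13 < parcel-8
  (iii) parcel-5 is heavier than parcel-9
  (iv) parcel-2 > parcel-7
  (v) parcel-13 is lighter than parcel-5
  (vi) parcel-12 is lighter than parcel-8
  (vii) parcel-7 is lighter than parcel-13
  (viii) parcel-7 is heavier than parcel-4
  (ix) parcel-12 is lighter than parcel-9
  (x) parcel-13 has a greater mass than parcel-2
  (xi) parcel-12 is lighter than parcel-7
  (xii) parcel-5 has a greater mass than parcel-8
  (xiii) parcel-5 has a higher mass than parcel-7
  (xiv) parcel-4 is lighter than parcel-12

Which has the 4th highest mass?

The consecutive relations fix a unique order: parcel-4 < parcel-12 < parcel-9 < parcel-7 < parcel-2 < parcel-13 < parcel-8 < parcel-5.
The 4th largest is parcel-2.

parcel-2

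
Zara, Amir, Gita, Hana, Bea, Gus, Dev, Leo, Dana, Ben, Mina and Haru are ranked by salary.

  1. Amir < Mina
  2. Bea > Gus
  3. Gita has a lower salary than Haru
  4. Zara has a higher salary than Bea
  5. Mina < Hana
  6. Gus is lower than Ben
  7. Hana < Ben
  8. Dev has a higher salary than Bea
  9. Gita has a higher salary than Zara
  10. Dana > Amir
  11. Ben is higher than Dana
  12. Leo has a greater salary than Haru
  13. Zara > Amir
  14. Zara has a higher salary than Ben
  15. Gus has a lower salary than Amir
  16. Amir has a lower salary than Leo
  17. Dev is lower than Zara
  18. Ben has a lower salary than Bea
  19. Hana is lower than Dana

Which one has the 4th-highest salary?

Zara

Chaining the given pairs: Gus < Amir < Mina < Hana < Dana < Ben < Bea < Dev < Zara < Gita < Haru < Leo.
Counting 4 from the largest end gives Zara.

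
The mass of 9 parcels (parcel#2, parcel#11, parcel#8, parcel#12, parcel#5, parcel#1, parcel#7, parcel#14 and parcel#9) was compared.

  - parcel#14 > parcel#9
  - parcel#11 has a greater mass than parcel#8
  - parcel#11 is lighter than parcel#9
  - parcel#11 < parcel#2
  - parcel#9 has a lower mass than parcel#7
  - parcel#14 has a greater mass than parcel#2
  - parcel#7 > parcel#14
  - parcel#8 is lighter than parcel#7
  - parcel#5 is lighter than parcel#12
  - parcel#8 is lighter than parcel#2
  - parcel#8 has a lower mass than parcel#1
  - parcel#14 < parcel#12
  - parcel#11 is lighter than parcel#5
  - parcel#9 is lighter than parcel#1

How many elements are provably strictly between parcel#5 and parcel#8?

1

The relations place parcel#8 below parcel#5. An element lies strictly between them when it is forced above parcel#8 and also forced below parcel#5.
Above parcel#8: {parcel#11, parcel#9, parcel#2, parcel#14, parcel#1, parcel#12, parcel#7}. Below parcel#5: {parcel#11}.
Intersection: {parcel#11} — 1.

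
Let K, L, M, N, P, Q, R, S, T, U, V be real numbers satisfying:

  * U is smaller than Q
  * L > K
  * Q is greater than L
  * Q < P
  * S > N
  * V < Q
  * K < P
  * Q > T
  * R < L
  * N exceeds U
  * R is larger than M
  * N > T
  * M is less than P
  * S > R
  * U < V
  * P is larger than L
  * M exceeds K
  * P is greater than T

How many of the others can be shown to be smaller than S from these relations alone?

From S the given relations immediately reach R, N.
From those, U, M, T — 5 in total.
From those, K — 6 in total.
No other element is forced below S by the given relations, so the count is 6.

6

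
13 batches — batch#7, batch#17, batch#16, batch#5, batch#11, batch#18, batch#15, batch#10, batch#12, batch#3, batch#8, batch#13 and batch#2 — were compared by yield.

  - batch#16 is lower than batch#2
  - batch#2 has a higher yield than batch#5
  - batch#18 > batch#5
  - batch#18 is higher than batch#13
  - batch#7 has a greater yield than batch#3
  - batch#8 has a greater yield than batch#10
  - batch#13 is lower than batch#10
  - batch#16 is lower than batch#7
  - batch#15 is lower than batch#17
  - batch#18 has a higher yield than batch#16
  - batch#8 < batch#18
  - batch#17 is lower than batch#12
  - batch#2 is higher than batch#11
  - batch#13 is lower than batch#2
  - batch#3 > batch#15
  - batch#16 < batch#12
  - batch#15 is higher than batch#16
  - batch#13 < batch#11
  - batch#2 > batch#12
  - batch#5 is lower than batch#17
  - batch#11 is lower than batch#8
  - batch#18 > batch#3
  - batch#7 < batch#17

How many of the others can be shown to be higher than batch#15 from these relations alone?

The elements the relations force above batch#15 are batch#3, batch#7, batch#18, batch#17, batch#12, batch#2 — no chain reaches any other.
That is 6.

6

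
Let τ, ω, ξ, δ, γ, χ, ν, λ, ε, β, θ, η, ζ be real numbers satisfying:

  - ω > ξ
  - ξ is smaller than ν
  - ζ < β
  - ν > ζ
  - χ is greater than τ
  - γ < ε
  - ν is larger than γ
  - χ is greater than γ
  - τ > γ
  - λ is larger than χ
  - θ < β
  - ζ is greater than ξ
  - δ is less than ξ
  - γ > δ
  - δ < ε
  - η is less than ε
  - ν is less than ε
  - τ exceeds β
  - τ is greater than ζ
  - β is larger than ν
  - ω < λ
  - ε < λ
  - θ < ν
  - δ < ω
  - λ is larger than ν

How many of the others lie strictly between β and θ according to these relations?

Chaining upward from θ reaches: ν, ε, τ, χ, λ.
Chaining downward from β reaches: δ, γ, ξ, ζ, ν.
Strictly between θ and β are those in both lists: ν — 1 element.

1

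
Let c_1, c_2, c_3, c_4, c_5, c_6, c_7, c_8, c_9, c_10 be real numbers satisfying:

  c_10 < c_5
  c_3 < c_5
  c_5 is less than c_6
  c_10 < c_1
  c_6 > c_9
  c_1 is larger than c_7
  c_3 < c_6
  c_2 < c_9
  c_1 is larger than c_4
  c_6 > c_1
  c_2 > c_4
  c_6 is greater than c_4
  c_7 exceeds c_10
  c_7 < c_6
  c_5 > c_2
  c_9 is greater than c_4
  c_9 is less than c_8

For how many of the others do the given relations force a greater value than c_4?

6

The elements the relations force above c_4 are c_2, c_9, c_1, c_5, c_6, c_8 — no chain reaches any other.
That is 6.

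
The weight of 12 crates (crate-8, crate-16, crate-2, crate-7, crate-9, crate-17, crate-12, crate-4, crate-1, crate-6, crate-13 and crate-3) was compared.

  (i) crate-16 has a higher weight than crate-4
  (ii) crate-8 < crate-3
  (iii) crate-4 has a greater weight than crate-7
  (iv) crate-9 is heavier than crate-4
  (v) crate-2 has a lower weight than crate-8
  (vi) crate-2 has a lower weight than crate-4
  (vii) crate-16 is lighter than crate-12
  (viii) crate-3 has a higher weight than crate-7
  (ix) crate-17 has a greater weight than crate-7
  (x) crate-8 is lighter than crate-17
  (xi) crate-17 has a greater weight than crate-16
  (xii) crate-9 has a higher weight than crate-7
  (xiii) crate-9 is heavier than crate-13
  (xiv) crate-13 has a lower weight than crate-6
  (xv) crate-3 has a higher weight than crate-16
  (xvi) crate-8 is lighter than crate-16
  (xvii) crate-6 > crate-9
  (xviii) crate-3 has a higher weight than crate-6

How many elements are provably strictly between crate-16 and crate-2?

Chaining upward from crate-2 reaches: crate-4, crate-8, crate-9, crate-17, crate-12, crate-6, crate-3.
Chaining downward from crate-16 reaches: crate-7, crate-4, crate-8.
Strictly between crate-2 and crate-16 are those in both lists: crate-4, crate-8 — 2 elements.

2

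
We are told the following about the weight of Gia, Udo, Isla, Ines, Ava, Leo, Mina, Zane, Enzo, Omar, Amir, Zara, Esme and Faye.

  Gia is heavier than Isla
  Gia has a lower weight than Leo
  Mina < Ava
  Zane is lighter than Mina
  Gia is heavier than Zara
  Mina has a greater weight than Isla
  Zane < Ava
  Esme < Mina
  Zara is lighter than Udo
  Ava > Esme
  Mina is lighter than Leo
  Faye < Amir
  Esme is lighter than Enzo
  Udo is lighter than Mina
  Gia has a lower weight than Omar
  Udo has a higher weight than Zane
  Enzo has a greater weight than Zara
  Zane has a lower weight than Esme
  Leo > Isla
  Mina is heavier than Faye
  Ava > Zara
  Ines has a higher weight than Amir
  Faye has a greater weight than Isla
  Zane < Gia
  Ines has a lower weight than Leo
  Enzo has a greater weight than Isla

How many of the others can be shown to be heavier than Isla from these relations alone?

9

The elements the relations force above Isla are Gia, Enzo, Omar, Faye, Amir, Ines, Mina, Ava, Leo — no chain reaches any other.
That is 9.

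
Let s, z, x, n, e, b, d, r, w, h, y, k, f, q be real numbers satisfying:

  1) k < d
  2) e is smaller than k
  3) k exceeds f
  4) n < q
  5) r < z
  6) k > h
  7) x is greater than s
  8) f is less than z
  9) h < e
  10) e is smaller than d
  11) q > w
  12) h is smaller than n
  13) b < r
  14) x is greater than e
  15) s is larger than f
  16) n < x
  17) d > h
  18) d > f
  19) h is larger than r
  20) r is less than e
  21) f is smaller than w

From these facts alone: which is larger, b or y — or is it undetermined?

Following every chain through b: above b we get r, z, h, e, k, n, d, x, q.
y is not reached, and no chain runs the other way from y to b.
So the given relations leave the order of b and y undetermined.

undetermined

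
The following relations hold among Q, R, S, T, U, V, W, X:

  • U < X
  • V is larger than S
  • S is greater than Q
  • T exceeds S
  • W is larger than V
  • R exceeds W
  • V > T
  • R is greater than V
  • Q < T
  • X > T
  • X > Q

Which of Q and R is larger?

R

Link the given pairs in sequence: Q < S; S < T; T < V; V < W; W < R.
Together: Q < S < T < V < W < R.
So Q < R; R is the larger of the two.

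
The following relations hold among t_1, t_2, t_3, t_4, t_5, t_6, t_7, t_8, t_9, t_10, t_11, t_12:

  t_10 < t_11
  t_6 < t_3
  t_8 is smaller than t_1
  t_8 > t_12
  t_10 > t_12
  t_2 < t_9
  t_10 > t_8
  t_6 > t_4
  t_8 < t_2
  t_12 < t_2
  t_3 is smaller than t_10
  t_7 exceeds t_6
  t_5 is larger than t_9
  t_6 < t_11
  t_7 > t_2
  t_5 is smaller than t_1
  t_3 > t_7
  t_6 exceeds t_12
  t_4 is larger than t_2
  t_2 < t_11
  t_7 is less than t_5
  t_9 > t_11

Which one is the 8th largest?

The consecutive relations fix a unique order: t_12 < t_8 < t_2 < t_4 < t_6 < t_7 < t_3 < t_10 < t_11 < t_9 < t_5 < t_1.
Counting 8 from the largest end gives t_6.

t_6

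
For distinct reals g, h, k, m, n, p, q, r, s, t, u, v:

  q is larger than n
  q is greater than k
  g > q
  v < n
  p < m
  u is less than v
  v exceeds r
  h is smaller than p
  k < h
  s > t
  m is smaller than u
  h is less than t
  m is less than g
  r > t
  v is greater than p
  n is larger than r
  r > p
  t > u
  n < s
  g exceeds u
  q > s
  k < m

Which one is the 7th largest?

t

The consecutive relations fix a unique order: k < h < p < m < u < t < r < v < n < s < q < g.
The 7th largest is t.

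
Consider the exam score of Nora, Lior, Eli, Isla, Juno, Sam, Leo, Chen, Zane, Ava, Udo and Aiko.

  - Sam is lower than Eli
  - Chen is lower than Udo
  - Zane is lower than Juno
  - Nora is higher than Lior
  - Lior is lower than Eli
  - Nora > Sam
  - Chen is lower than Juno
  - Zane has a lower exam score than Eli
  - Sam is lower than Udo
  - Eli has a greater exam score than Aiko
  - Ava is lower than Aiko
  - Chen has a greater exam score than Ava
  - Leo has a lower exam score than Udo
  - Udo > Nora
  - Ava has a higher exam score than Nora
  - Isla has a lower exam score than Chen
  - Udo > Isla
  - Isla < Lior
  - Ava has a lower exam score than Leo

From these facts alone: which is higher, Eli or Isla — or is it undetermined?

Isla < Lior and Lior < Nora give Isla < Nora.
Then Nora < Ava extends the chain to Ava.
With Ava < Aiko: Isla < Lior < Nora < Ava < Aiko.
Then Aiko < Eli extends the chain to Eli.
So Eli is higher.

Eli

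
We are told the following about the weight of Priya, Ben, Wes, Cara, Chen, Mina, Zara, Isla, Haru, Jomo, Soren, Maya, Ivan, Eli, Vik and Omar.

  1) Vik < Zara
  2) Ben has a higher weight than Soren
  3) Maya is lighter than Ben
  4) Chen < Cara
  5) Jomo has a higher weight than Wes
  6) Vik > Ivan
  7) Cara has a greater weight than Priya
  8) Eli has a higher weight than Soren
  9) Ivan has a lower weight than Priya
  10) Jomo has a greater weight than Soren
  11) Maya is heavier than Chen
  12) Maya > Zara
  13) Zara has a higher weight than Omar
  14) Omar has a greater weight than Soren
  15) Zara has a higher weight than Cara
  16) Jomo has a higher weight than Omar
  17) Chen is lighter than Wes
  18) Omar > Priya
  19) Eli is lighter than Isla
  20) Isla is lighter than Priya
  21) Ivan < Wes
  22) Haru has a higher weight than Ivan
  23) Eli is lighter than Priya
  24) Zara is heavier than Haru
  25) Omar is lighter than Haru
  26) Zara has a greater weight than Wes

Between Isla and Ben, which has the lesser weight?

Isla

Link the given pairs in sequence: Isla < Priya; Priya < Cara; Cara < Zara; Zara < Maya; Maya < Ben.
Chaining these gives Isla < Priya < Cara < Zara < Maya < Ben.
So Isla < Ben; Isla is the lighter of the two.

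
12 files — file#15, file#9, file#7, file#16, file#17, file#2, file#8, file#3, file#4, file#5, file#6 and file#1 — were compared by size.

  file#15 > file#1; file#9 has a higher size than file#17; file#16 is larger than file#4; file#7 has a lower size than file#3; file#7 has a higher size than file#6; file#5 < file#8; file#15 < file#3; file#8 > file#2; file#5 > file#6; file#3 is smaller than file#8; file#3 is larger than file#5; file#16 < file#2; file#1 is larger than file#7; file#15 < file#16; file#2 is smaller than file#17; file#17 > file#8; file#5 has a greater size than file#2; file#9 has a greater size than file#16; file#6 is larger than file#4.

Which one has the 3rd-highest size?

The consecutive relations fix a unique order: file#4 < file#6 < file#7 < file#1 < file#15 < file#16 < file#2 < file#5 < file#3 < file#8 < file#17 < file#9.
The 3rd largest is file#8.

file#8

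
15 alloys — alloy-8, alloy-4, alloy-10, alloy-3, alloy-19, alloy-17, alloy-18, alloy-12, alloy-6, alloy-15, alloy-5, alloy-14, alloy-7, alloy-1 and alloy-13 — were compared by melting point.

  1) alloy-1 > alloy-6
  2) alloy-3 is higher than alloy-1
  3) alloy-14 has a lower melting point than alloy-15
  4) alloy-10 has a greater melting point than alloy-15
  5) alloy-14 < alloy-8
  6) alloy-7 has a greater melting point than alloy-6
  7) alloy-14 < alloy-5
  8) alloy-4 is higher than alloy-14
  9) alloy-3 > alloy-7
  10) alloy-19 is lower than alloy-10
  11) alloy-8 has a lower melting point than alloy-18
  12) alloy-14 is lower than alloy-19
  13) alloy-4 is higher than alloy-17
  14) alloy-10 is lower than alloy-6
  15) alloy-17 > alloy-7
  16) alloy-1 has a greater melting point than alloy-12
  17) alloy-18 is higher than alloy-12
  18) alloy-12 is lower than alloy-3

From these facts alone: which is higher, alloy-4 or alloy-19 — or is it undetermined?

Chaining the given relations: alloy-19 < alloy-10 < alloy-6 < alloy-7 < alloy-17 < alloy-4.
So alloy-4 is higher.

alloy-4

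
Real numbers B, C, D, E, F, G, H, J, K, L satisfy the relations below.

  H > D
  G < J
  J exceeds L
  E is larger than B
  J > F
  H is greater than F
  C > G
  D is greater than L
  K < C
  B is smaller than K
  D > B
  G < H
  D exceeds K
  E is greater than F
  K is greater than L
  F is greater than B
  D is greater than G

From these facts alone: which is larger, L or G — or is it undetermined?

Following every chain through L: above L we get K, J, D, H, C.
G is not reached, and no chain runs the other way from G to L.
So the given relations leave the order of L and G undetermined.

undetermined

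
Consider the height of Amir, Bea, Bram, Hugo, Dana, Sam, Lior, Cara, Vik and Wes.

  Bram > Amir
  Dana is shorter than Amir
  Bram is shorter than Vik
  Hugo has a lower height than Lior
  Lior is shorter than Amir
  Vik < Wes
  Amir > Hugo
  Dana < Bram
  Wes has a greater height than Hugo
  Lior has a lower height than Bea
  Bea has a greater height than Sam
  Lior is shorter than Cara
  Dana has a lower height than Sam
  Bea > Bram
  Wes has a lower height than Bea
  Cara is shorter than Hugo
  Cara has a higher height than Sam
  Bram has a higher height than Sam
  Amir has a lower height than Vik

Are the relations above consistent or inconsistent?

inconsistent

Chaining the given relations yields Cara < Hugo < Lior, so Cara < Lior. But one relation states Lior < Cara. These cannot both hold.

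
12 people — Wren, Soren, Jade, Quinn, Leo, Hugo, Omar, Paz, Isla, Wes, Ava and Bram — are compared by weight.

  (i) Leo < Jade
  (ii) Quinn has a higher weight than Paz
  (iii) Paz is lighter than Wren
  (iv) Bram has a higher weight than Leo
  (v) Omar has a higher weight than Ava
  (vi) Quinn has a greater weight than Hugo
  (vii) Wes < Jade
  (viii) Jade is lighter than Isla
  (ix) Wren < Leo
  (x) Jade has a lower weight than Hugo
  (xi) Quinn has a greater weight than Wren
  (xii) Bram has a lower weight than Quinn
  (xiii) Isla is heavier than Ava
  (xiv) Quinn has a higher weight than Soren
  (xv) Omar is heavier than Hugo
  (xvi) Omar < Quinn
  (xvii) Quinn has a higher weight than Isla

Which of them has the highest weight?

Paz is not greatest since Paz < Quinn; Wes is not greatest since Wes < Jade; Wren is not greatest since Wren < Leo; Leo is not greatest since Leo < Jade; Jade is not greatest since Jade < Hugo; Soren is not greatest since Soren < Quinn; Ava is not greatest since Ava < Isla; Isla is not greatest since Isla < Quinn; Hugo is not greatest since Hugo < Omar; Bram is not greatest since Bram < Quinn; Omar is not greatest since Omar < Quinn.
Only Quinn has nothing above it, so Quinn is the highest weight.

Quinn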